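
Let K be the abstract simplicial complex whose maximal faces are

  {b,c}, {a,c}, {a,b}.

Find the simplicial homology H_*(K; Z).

Fix the vertex order a < b < c and write every simplex with vertices in increasing order. Then dim K = 1 and the simplices of K are:

  0-simplices (3): a, b, c
  1-simplices (3): ab, ac, bc

giving chain groups C_0 ≅ Z^3, C_1 ≅ Z^3.

Boundary ∂_1: C_1 → C_0 is given by ∂[p,q] = [q] − [p].
This gives a 3×3 integer matrix of rank 2; reducing to Smith normal form yields diagonal entries (1,1).

Now H_k = ker ∂_k / im ∂_{k+1}, so:

  H_0: rank C_0 − rank ∂_1 = 3 − 2 = 1, and the invariant factors of ∂_1 are all 1, so H_0 ≅ Z.
  H_1: rank ker ∂_1 − rank ∂_2 = (3 − 2) − 0 = 1, and there is no ∂_2, so H_1 ≅ Z.

As a check, the Euler characteristic is 3 − 3 = 0, which agrees with 1 − 1 = 0.

H_0 = Z,  H_1 = Z.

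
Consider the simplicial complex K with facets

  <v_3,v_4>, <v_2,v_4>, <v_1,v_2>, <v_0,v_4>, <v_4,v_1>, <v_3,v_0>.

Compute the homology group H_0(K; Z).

Order the vertices as v_0 < v_1 < v_2 < v_3 < v_4. Listing each simplex with vertices in this order, K has dimension 1 with simplices:

  0-simplices (5): [v_0], [v_1], [v_2], [v_3], [v_4]
  1-simplices (6): [v_0,v_3], [v_0,v_4], [v_1,v_2], [v_1,v_4], [v_2,v_4], [v_3,v_4]

Hence C_0 ≅ Z^5, C_1 ≅ Z^6.

The boundary map ∂_1: C_1 → C_0 maps an edge to its endpoints' difference, ∂[p,q] = q − p. For instance
  ∂[v_1,v_2] = [v_2] − [v_1].
As a 5×6 matrix over Z this has rank 4, with invariant factors (1,1,1,1).

Now H_k = ker ∂_k / im ∂_{k+1}, so:

  H_0: rank C_0 − rank ∂_1 = 5 − 4 = 1, and the invariant factors of ∂_1 are all 1, so H_0 ≅ Z.

H_0 = Z.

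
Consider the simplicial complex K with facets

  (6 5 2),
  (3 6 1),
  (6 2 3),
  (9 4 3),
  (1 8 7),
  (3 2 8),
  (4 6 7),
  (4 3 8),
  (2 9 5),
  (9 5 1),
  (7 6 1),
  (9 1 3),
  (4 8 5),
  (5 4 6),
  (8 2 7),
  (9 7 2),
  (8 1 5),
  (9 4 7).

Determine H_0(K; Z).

H_0 = Z.

Order the vertices as 1 < 2 < 3 < 4 < 5 < 6 < 7 < 8 < 9. Listing each simplex with vertices in this order, K has dimension 2 with simplices:

  0-simplices (9): [1], [2], [3], [4], [5], [6], [7], [8], [9]
  1-simplices (27): (27 of them)
  2-simplices (18): [1,3,6], [1,3,9], [1,5,8], [1,5,9], [1,6,7], [1,7,8], [2,3,6], [2,3,8], [2,5,6], [2,5,9], [2,7,8], [2,7,9], [3,4,8], [3,4,9], [4,5,6], [4,5,8], [4,6,7], [4,7,9]

giving chain groups C_0 ≅ Z^9, C_1 ≅ Z^27, C_2 ≅ Z^18.

∂_1: C_1 → C_0 sends each edge [p,q] (with p < q) to q − p. For instance
  ∂[2,6] = [6] − [2].
As a 9×27 matrix over Z this has rank 8, with invariant factors (1,1,1,1,1,1,1,1).

Boundary ∂_2: C_2 → C_1 sends each 2-simplex [p,q,r] to [q,r] − [p,r] + [p,q]. For instance
  ∂[1,5,9] = [5,9] − [1,9] + [1,5],
  ∂[1,3,9] = [3,9] − [1,9] + [1,3].
As a 27×18 matrix over Z this has rank 17, with invariant factors (1,1,1,1,1,1,1,1,1,1,1,1,1,1,1,1,1).

From H_k ≅ ker(∂_k) / im(∂_{k+1}) we obtain:

  H_0: rank C_0 − rank ∂_1 = 9 − 8 = 1, and the invariant factors of ∂_1 are all 1, so H_0 = Z.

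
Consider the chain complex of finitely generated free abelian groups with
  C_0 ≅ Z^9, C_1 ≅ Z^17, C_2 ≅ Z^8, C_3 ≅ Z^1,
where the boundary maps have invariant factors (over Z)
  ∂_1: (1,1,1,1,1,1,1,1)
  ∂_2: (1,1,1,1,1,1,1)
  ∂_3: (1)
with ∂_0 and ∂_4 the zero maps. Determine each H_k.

H_0: b_0 = 9 − 0 − 8 = 1; torsion from ∂_1 factors > 1: none. So H_0 ≅ Z.
H_1: b_1 = 17 − 8 − 7 = 2; torsion from ∂_2 factors > 1: none. So H_1 ≅ Z^2.
H_2: b_2 = 8 − 7 − 1 = 0; torsion from ∂_3 factors > 1: none. So H_2 ≅ 0.
H_3: b_3 = 1 − 1 − 0 = 0; torsion from ∂_4 factors > 1: none. So H_3 ≅ 0.

H_0 ≅ Z,  H_1 ≅ Z^2,  H_2 = 0,  H_3 = 0.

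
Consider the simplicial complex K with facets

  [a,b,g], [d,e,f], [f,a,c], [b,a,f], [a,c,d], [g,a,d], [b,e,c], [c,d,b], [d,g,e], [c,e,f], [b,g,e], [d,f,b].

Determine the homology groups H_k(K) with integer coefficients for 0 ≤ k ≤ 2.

Fix the vertex order a < b < c < d < e < f < g and write every simplex with vertices in increasing order. Then dim K = 2 and the simplices of K are:

  0-simplices (7): a, b, c, d, e, f, g
  1-simplices (18): ab, ac, ad, af, ag, bc, bd, be, bf, bg, cd, ce, cf, de, df, dg, ef, eg
  2-simplices (12): abf, abg, acd, acf, adg, bcd, bce, bdf, beg, cef, def, deg

Hence C_0 ≅ Z^7, C_1 ≅ Z^18, C_2 ≅ Z^12.

The boundary map ∂_1: C_1 → C_0 is given by ∂[p,q] = [q] − [p].
This gives a 7×18 integer matrix of rank 6; reducing to Smith normal form yields diagonal entries (1,1,1,1,1,1).

Boundary ∂_2: C_2 → C_1 maps a triangle to the signed sum of its edges. For instance
  ∂abf = bf − af + ab,
  ∂def = ef − df + de.
This gives a 18×12 integer matrix of rank 12; reducing to Smith normal form yields diagonal entries (1,1,1,1,1,1,1,1,1,1,1,2).

Computing H_k = (kernel of ∂_k) / (image of ∂_{k+1}):

  H_0: rank C_0 − rank ∂_1 = 7 − 6 = 1, and the invariant factors of ∂_1 are all 1, so H_0 ≅ Z.
  H_1: rank ker ∂_1 − rank ∂_2 = (18 − 6) − 12 = 0, and ∂_2 has invariant factor 2 > 1, so H_1 ≅ Z/2.
  H_2: rank ker ∂_2 − rank ∂_3 = (12 − 12) − 0 = 0, and there is no ∂_3, so H_2 ≅ 0.

(K is a triangulation of the real projective plane RP^2.)

H_0 ≅ Z,  H_1 ≅ Z/2,  H_2 = 0.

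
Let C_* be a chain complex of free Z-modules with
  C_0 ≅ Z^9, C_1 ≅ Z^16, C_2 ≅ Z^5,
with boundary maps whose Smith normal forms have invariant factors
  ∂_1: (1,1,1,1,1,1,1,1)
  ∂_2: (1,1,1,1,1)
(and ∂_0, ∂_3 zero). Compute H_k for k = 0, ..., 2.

H_0 = Z,  H_1 = Z^3,  H_2 = 0.

H_0: b_0 = 9 − 0 − 8 = 1; torsion from ∂_1 factors > 1: none. So H_0 = Z.
H_1: b_1 = 16 − 8 − 5 = 3; torsion from ∂_2 factors > 1: none. So H_1 = Z^3.
H_2: b_2 = 5 − 5 − 0 = 0; torsion from ∂_3 factors > 1: none. So H_2 = 0.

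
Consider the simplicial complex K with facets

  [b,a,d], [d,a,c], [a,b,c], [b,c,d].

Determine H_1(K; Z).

K has 4 vertices, 6 edges, 4 triangles.
rank ∂_1 = 3, rank ∂_2 = 3 ⇒ b_1 = 6 − 3 − 3 = 0; all invariant factors of ∂_2 are 1 so no torsion. So H_1 ≅ 0.

H_1 ≅ 0.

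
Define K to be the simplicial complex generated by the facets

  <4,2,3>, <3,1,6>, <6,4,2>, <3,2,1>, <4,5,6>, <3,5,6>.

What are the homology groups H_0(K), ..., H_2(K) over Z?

Take the total order 1 < 2 < 3 < 4 < 5 < 6 on the vertex set. Then K (dimension 2) consists of the simplices:

  0-simplices (6): [1], [2], [3], [4], [5], [6]
  1-simplices (12): [1,2], [1,3], [1,6], [2,3], [2,4], [2,6], [3,4], [3,5], [3,6], [4,5], [4,6], [5,6]
  2-simplices (6): [1,2,3], [1,3,6], [2,3,4], [2,4,6], [3,5,6], [4,5,6]

Hence C_0 ≅ Z^6, C_1 ≅ Z^12, C_2 ≅ Z^6.

Boundary ∂_1: C_1 → C_0 sends each edge [p,q] (with p < q) to q − p. For instance
  ∂[1,3] = [3] − [1].
As a 6×12 matrix over Z this has rank 5, with invariant factors (1,1,1,1,1).

Boundary ∂_2: C_2 → C_1 maps a triangle to the signed sum of its edges. For instance
  ∂[4,5,6] = [5,6] − [4,6] + [4,5],
  ∂[1,3,6] = [3,6] − [1,6] + [1,3].
The resulting 12×6 matrix has rank 6, and its Smith normal form has invariant factors (1,1,1,1,1,1).

From H_k ≅ ker(∂_k) / im(∂_{k+1}) we obtain:

  H_0: rank C_0 − rank ∂_1 = 6 − 5 = 1, and the invariant factors of ∂_1 are all 1, so H_0 = Z.
  H_1: rank ker ∂_1 − rank ∂_2 = (12 − 5) − 6 = 1, and the invariant factors of ∂_2 are all 1, so H_1 = Z.
  H_2: rank ker ∂_2 − rank ∂_3 = (6 − 6) − 0 = 0, and there is no ∂_3, so H_2 = 0.

As a check, the Euler characteristic is 6 − 12 + 6 = 0, which agrees with 1 − 1 + 0 = 0.

H_0 = Z,  H_1 = Z,  H_2 = 0.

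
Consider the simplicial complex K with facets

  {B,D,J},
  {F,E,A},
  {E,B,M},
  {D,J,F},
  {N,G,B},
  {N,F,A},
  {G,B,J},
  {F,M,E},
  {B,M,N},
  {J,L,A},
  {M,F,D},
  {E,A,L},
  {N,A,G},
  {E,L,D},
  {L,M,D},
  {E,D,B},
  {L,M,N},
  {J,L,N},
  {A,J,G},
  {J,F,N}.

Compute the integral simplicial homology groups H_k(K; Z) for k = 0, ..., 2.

Take the total order A < B < D < E < F < G < J < L < M < N on the vertex set. Then K (dimension 2) consists of the simplices:

  0-simplices (10): A, B, D, E, F, G, J, L, M, N
  1-simplices (30): AE, AF, AG, AJ, AL, AN, BD, BE, BG, BJ, BM, BN, DE, DF, DJ, DL, DM, EF, EL, EM, FJ, FM, FN, GJ, GN, JL, JN, LM, LN, MN
  2-simplices (20): AEF, AEL, AFN, AGJ, AGN, AJL, BDE, BDJ, BEM, BGJ, BGN, BMN, DEL, DFJ, DFM, DLM, EFM, FJN, JLN, LMN

so the chain groups are C_0 ≅ Z^10, C_1 ≅ Z^30, C_2 ≅ Z^20.

∂_1: C_1 → C_0 is given by ∂[p,q] = [q] − [p]. For instance
  ∂FN = N − F.
As a 10×30 matrix over Z this has rank 9, with invariant factors (1,1,1,1,1,1,1,1,1).

The boundary map ∂_2: C_2 → C_1 acts by ∂[p,q,r] = [q,r] − [p,r] + [p,q]. For instance
  ∂LMN = MN − LN + LM,
  ∂BGJ = GJ − BJ + BG.
As a 30×20 matrix over Z this has rank 20, with invariant factors (1,1,1,1,1,1,1,1,1,1,1,1,1,1,1,1,1,1,1,2).

From H_k ≅ ker(∂_k) / im(∂_{k+1}) we obtain:

  H_0: rank C_0 − rank ∂_1 = 10 − 9 = 1, and the invariant factors of ∂_1 are all 1, so H_0 = Z.
  H_1: rank ker ∂_1 − rank ∂_2 = (30 − 9) − 20 = 1, and ∂_2 has invariant factor 2 > 1, so H_1 = Z ⊕ Z_2.
  H_2: rank ker ∂_2 − rank ∂_3 = (20 − 20) − 0 = 0, and there is no ∂_3, so H_2 = 0.

(K is a triangulation of the Klein bottle.)

H_0 ≅ Z,  H_1 ≅ Z ⊕ Z_2,  H_2 = 0.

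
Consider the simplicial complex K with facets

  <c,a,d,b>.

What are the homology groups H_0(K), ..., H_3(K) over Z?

Fix the vertex order a < b < c < d and write every simplex with vertices in increasing order. Then dim K = 3 and the simplices of K are:

  0-simplices (4): a, b, c, d
  1-simplices (6): ab, ac, ad, bc, bd, cd
  2-simplices (4): abc, abd, acd, bcd
  3-simplices (1): abcd

so the chain groups are C_0 ≅ Z^4, C_1 ≅ Z^6, C_2 ≅ Z^4, C_3 ≅ Z^1.

The boundary map ∂_1: C_1 → C_0 is given by ∂[p,q] = [q] − [p].
As a 4×6 matrix over Z this has rank 3, with invariant factors (1,1,1).

Boundary ∂_2: C_2 → C_1 acts by ∂[p,q,r] = [q,r] − [p,r] + [p,q]. For instance
  ∂abd = bd − ad + ab,
  ∂acd = cd − ad + ac.
This gives a 6×4 integer matrix of rank 3; reducing to Smith normal form yields diagonal entries (1,1,1).

Boundary ∂_3: C_3 → C_2 sends each 3-simplex σ to the alternating sum Σ_i (−1)^i (σ with its i-th vertex removed). For instance
  ∂abcd = bcd − acd + abd − abc.
This gives a 4×1 integer matrix of rank 1; reducing to Smith normal form yields diagonal entries (1).

Reading off H_k = ker ∂_k / im ∂_{k+1}:

  H_0: rank C_0 − rank ∂_1 = 4 − 3 = 1, and the invariant factors of ∂_1 are all 1, so H_0 ≅ Z.
  H_1: rank ker ∂_1 − rank ∂_2 = (6 − 3) − 3 = 0, and the invariant factors of ∂_2 are all 1, so H_1 ≅ 0.
  H_2: rank ker ∂_2 − rank ∂_3 = (4 − 3) − 1 = 0, and the invariant factors of ∂_3 are all 1, so H_2 ≅ 0.
  H_3: rank ker ∂_3 − rank ∂_4 = (1 − 1) − 0 = 0, and there is no ∂_4, so H_3 ≅ 0.

(K is a triangulation of the 3-simplex.)

H_0 ≅ Z,  H_1 = 0,  H_2 = 0,  H_3 = 0.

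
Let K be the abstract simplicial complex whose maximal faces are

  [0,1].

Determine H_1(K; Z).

Order the vertices as 0 < 1. Listing each simplex with vertices in this order, K has dimension 1 with simplices:

  0-simplices (2): [0], [1]
  1-simplices (1): [0,1]

Hence C_0 ≅ Z^2, C_1 ≅ Z^1.

∂_1: C_1 → C_0 sends each edge [p,q] (with p < q) to q − p. For instance
  ∂[0,1] = [1] − [0].
As a 2×1 matrix over Z this has rank 1, with invariant factors (1).

From H_k ≅ ker(∂_k) / im(∂_{k+1}) we obtain:

  H_1: rank ker ∂_1 − rank ∂_2 = (1 − 1) − 0 = 0, and there is no ∂_2, so H_1 = 0.

(K is a triangulation of the 1-simplex.)

H_1 ≅ 0.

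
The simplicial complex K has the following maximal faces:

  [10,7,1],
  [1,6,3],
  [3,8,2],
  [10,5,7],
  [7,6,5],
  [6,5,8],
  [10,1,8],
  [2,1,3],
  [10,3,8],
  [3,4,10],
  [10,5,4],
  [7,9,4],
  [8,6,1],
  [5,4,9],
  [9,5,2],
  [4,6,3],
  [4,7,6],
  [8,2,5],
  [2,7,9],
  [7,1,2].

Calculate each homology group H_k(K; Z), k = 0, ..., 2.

Fix the vertex order 1 < 2 < 3 < 4 < 5 < 6 < 7 < 8 < 9 < 10 and write every simplex with vertices in increasing order. Then dim K = 2 and the simplices of K are:

  0-simplices (10): [1], [2], [3], [4], [5], [6], [7], [8], [9], [10]
  1-simplices (30): (30 of them)
  2-simplices (20): (20 of them)

Hence C_0 ≅ Z^10, C_1 ≅ Z^30, C_2 ≅ Z^20.

The boundary map ∂_1: C_1 → C_0 sends each edge [p,q] (with p < q) to q − p. For instance
  ∂[5,10] = [10] − [5].
The 10×30 boundary matrix has rank 9 and Smith normal form diag(1,1,1,1,1,1,1,1,1).

Boundary ∂_2: C_2 → C_1 maps a triangle to the signed sum of its edges. For instance
  ∂[4,7,9] = [7,9] − [4,9] + [4,7],
  ∂[1,3,6] = [3,6] − [1,6] + [1,3].
The 30×20 boundary matrix has rank 20 and Smith normal form diag(1,1,1,1,1,1,1,1,1,1,1,1,1,1,1,1,1,1,1,2).

From H_k ≅ ker(∂_k) / im(∂_{k+1}) we obtain:

  H_0: rank C_0 − rank ∂_1 = 10 − 9 = 1, and the invariant factors of ∂_1 are all 1, so H_0 ≅ Z.
  H_1: rank ker ∂_1 − rank ∂_2 = (30 − 9) − 20 = 1, and ∂_2 has invariant factor 2 > 1, so H_1 ≅ Z ⊕ Z/2.
  H_2: rank ker ∂_2 − rank ∂_3 = (20 − 20) − 0 = 0, and there is no ∂_3, so H_2 ≅ 0.

As a check, the Euler characteristic is 10 − 30 + 20 = 0, which agrees with 1 − 1 + 0 = 0.
(K is a triangulation of the Klein bottle.)

H_0 ≅ Z,  H_1 ≅ Z ⊕ Z/2,  H_2 = 0.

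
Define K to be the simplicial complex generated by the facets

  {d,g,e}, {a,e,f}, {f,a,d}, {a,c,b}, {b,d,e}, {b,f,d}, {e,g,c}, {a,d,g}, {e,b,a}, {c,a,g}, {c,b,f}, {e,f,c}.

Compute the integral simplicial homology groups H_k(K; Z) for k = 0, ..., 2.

H_0 = Z,  H_1 = Z/2,  H_2 = 0.

Fix the vertex order a < b < c < d < e < f < g and write every simplex with vertices in increasing order. Then dim K = 2 and the simplices of K are:

  0-simplices (7): a, b, c, d, e, f, g
  1-simplices (18): ab, ac, ad, ae, af, ag, bc, bd, be, bf, ce, cf, cg, de, df, dg, ef, eg
  2-simplices (12): abc, abe, acg, adf, adg, aef, bcf, bde, bdf, cef, ceg, deg

giving chain groups C_0 ≅ Z^7, C_1 ≅ Z^18, C_2 ≅ Z^12.

The boundary map ∂_1: C_1 → C_0 sends each edge [p,q] (with p < q) to q − p. For instance
  ∂bd = d − b.
The resulting 7×18 matrix has rank 6, and its Smith normal form has invariant factors (1,1,1,1,1,1).

Boundary ∂_2: C_2 → C_1 maps a triangle to the signed sum of its edges. For instance
  ∂aef = ef − af + ae,
  ∂cef = ef − cf + ce.
This gives a 18×12 integer matrix of rank 12; reducing to Smith normal form yields diagonal entries (1,1,1,1,1,1,1,1,1,1,1,2).

Computing H_k = (kernel of ∂_k) / (image of ∂_{k+1}):

  H_0: rank C_0 − rank ∂_1 = 7 − 6 = 1, and the invariant factors of ∂_1 are all 1, so H_0 = Z.
  H_1: rank ker ∂_1 − rank ∂_2 = (18 − 6) − 12 = 0, and ∂_2 has invariant factor 2 > 1, so H_1 = Z/2.
  H_2: rank ker ∂_2 − rank ∂_3 = (12 − 12) − 0 = 0, and there is no ∂_3, so H_2 = 0.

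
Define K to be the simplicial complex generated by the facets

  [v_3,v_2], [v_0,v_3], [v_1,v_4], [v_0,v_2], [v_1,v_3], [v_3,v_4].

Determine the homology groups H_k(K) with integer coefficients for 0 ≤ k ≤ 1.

Take the total order v_0 < v_1 < v_2 < v_3 < v_4 on the vertex set. Then K (dimension 1) consists of the simplices:

  0-simplices (5): [v_0], [v_1], [v_2], [v_3], [v_4]
  1-simplices (6): [v_0,v_2], [v_0,v_3], [v_1,v_3], [v_1,v_4], [v_2,v_3], [v_3,v_4]

giving chain groups C_0 ≅ Z^5, C_1 ≅ Z^6.

Boundary ∂_1: C_1 → C_0 is given by ∂[p,q] = [q] − [p]. For instance
  ∂[v_0,v_3] = [v_3] − [v_0].
As a 5×6 matrix over Z this has rank 4, with invariant factors (1,1,1,1).

Computing H_k = (kernel of ∂_k) / (image of ∂_{k+1}):

  H_0: rank C_0 − rank ∂_1 = 5 − 4 = 1, and the invariant factors of ∂_1 are all 1, so H_0 = Z.
  H_1: rank ker ∂_1 − rank ∂_2 = (6 − 4) − 0 = 2, and there is no ∂_2, so H_1 = Z^2.

H_0 = Z,  H_1 = Z^2.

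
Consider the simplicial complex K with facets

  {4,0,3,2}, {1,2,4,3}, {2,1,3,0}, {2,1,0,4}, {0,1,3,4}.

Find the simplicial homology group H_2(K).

H_2 ≅ 0.

We work with the vertex ordering 0 < 1 < 2 < 3 < 4. The simplices of K, each written with vertices in increasing order, are:

  0-simplices (5): [0], [1], [2], [3], [4]
  1-simplices (10): [0,1], [0,2], [0,3], [0,4], [1,2], [1,3], [1,4], [2,3], [2,4], [3,4]
  2-simplices (10): [0,1,2], [0,1,3], [0,1,4], [0,2,3], [0,2,4], [0,3,4], [1,2,3], [1,2,4], [1,3,4], [2,3,4]
  3-simplices (5): [0,1,2,3], [0,1,2,4], [0,1,3,4], [0,2,3,4], [1,2,3,4]

so the chain groups are C_0 ≅ Z^5, C_1 ≅ Z^10, C_2 ≅ Z^10, C_3 ≅ Z^5.

∂_1: C_1 → C_0 sends each edge [p,q] (with p < q) to q − p.
The resulting 5×10 matrix has rank 4, and its Smith normal form has invariant factors (1,1,1,1).

The boundary map ∂_2: C_2 → C_1 sends each 2-simplex [p,q,r] to [q,r] − [p,r] + [p,q]. For instance
  ∂[0,1,2] = [1,2] − [0,2] + [0,1],
  ∂[0,3,4] = [3,4] − [0,4] + [0,3].
This gives a 10×10 integer matrix of rank 6; reducing to Smith normal form yields diagonal entries (1,1,1,1,1,1).

The boundary map ∂_3: C_3 → C_2 sends each 3-simplex σ to the alternating sum Σ_i (−1)^i (σ with its i-th vertex removed). For instance
  ∂[0,2,3,4] = [2,3,4] − [0,3,4] + [0,2,4] − [0,2,3],
  ∂[0,1,2,3] = [1,2,3] − [0,2,3] + [0,1,3] − [0,1,2].
The resulting 10×5 matrix has rank 4, and its Smith normal form has invariant factors (1,1,1,1).

Reading off H_k = ker ∂_k / im ∂_{k+1}:

  H_2: rank ker ∂_2 − rank ∂_3 = (10 − 6) − 4 = 0, and the invariant factors of ∂_3 are all 1, so H_2 ≅ 0.

(K is a triangulation of the 3-sphere S^3.)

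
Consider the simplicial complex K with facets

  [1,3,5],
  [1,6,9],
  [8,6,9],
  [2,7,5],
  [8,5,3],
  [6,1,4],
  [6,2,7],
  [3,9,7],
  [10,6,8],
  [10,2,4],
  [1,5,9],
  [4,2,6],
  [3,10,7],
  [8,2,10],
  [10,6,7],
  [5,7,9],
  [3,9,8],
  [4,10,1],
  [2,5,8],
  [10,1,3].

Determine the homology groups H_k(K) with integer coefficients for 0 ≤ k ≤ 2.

H_0 ≅ Z,  H_1 ≅ Z × Z/2,  H_2 = 0.

Fix the vertex order 1 < 2 < 3 < 4 < 5 < 6 < 7 < 8 < 9 < 10 and write every simplex with vertices in increasing order. Then dim K = 2 and the simplices of K are:

  0-simplices (10): [1], [2], [3], [4], [5], [6], [7], [8], [9], [10]
  1-simplices (30): (30 of them)
  2-simplices (20): (20 of them)

giving chain groups C_0 ≅ Z^10, C_1 ≅ Z^30, C_2 ≅ Z^20.

Boundary ∂_1: C_1 → C_0 maps an edge to its endpoints' difference, ∂[p,q] = q − p. For instance
  ∂[3,9] = [9] − [3].
As a 10×30 matrix over Z this has rank 9, with invariant factors (1,1,1,1,1,1,1,1,1).

∂_2: C_2 → C_1 maps a triangle to the signed sum of its edges. For instance
  ∂[1,4,6] = [4,6] − [1,6] + [1,4],
  ∂[2,6,7] = [6,7] − [2,7] + [2,6].
As a 30×20 matrix over Z this has rank 20, with invariant factors (1,1,1,1,1,1,1,1,1,1,1,1,1,1,1,1,1,1,1,2).

Reading off H_k = ker ∂_k / im ∂_{k+1}:

  H_0: rank C_0 − rank ∂_1 = 10 − 9 = 1, and the invariant factors of ∂_1 are all 1, so H_0 ≅ Z.
  H_1: rank ker ∂_1 − rank ∂_2 = (30 − 9) − 20 = 1, and ∂_2 has invariant factor 2 > 1, so H_1 ≅ Z × Z/2.
  H_2: rank ker ∂_2 − rank ∂_3 = (20 − 20) − 0 = 0, and there is no ∂_3, so H_2 ≅ 0.

(K is a triangulation of the Klein bottle.)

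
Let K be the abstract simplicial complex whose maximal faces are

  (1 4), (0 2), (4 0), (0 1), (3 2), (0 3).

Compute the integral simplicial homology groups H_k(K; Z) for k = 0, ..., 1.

H_0 ≅ Z,  H_1 ≅ Z^2.

Take the total order 0 < 1 < 2 < 3 < 4 on the vertex set. Then K (dimension 1) consists of the simplices:

  0-simplices (5): [0], [1], [2], [3], [4]
  1-simplices (6): [0,1], [0,2], [0,3], [0,4], [1,4], [2,3]

giving chain groups C_0 ≅ Z^5, C_1 ≅ Z^6.

The boundary map ∂_1: C_1 → C_0 maps an edge to its endpoints' difference, ∂[p,q] = q − p.
As a 5×6 matrix over Z this has rank 4, with invariant factors (1,1,1,1).

Computing H_k = (kernel of ∂_k) / (image of ∂_{k+1}):

  H_0: rank C_0 − rank ∂_1 = 5 − 4 = 1, and the invariant factors of ∂_1 are all 1, so H_0 = Z.
  H_1: rank ker ∂_1 − rank ∂_2 = (6 − 4) − 0 = 2, and there is no ∂_2, so H_1 = Z^2.

As a check, the Euler characteristic is 5 − 6 = -1, which agrees with 1 − 2 = -1.
(K is a triangulation of a wedge of 2 circles.)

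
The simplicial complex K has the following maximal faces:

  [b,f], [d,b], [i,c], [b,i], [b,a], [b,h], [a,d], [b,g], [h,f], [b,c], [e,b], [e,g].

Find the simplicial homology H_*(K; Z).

K has 9 vertices, 12 edges.
rank ∂_0 = 0, rank ∂_1 = 8 ⇒ b_0 = 9 − 0 − 8 = 1; all invariant factors of ∂_1 are 1 so no torsion. So H_0 ≅ Z.
rank ∂_1 = 8, rank ∂_2 = 0 ⇒ b_1 = 12 − 8 − 0 = 4. So H_1 ≅ Z^4.

H_0 = Z,  H_1 = Z^4.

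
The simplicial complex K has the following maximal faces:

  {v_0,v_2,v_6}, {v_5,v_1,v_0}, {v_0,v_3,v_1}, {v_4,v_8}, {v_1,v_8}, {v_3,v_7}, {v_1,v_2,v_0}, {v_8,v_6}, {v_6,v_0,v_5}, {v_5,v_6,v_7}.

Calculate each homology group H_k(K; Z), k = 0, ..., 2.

H_0 = Z,  H_1 = Z^2,  H_2 = 0.

Order the vertices as v_0 < v_1 < v_2 < v_3 < v_4 < v_5 < v_6 < v_7 < v_8. Listing each simplex with vertices in this order, K has dimension 2 with simplices:

  0-simplices (9): [v_0], [v_1], [v_2], [v_3], [v_4], [v_5], [v_6], [v_7], [v_8]
  1-simplices (16): (16 of them)
  2-simplices (6): [v_0,v_1,v_2], [v_0,v_1,v_3], [v_0,v_1,v_5], [v_0,v_2,v_6], [v_0,v_5,v_6], [v_5,v_6,v_7]

giving chain groups C_0 ≅ Z^9, C_1 ≅ Z^16, C_2 ≅ Z^6.

Boundary ∂_1: C_1 → C_0 sends each edge [p,q] (with p < q) to q − p. For instance
  ∂[v_6,v_7] = [v_7] − [v_6].
This gives a 9×16 integer matrix of rank 8; reducing to Smith normal form yields diagonal entries (1,1,1,1,1,1,1,1).

∂_2: C_2 → C_1 sends each 2-simplex [p,q,r] to [q,r] − [p,r] + [p,q]. For instance
  ∂[v_0,v_1,v_3] = [v_1,v_3] − [v_0,v_3] + [v_0,v_1],
  ∂[v_0,v_5,v_6] = [v_5,v_6] − [v_0,v_6] + [v_0,v_5].
This gives a 16×6 integer matrix of rank 6; reducing to Smith normal form yields diagonal entries (1,1,1,1,1,1).

From H_k ≅ ker(∂_k) / im(∂_{k+1}) we obtain:

  H_0: rank C_0 − rank ∂_1 = 9 − 8 = 1, and the invariant factors of ∂_1 are all 1, so H_0 ≅ Z.
  H_1: rank ker ∂_1 − rank ∂_2 = (16 − 8) − 6 = 2, and the invariant factors of ∂_2 are all 1, so H_1 ≅ Z^2.
  H_2: rank ker ∂_2 − rank ∂_3 = (6 − 6) − 0 = 0, and there is no ∂_3, so H_2 ≅ 0.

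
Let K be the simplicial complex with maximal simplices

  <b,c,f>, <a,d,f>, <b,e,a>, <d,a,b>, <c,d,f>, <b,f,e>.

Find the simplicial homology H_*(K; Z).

H_0 = Z,  H_1 = Z,  H_2 = 0.

K has 6 vertices, 12 edges, 6 triangles.
rank ∂_0 = 0, rank ∂_1 = 5 ⇒ b_0 = 6 − 0 − 5 = 1; all invariant factors of ∂_1 are 1 so no torsion. So H_0 = Z.
rank ∂_1 = 5, rank ∂_2 = 6 ⇒ b_1 = 12 − 5 − 6 = 1; all invariant factors of ∂_2 are 1 so no torsion. So H_1 = Z.
rank ∂_2 = 6, rank ∂_3 = 0 ⇒ b_2 = 6 − 6 − 0 = 0. So H_2 = 0.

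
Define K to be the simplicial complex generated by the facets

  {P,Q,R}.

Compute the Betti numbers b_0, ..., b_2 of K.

b_0 = 1, b_1 = 0, b_2 = 0.

K has 3 vertices, 3 edges, 1 triangle.
rank ∂_0 = 0, rank ∂_1 = 2 ⇒ b_0 = 3 − 0 − 2 = 1; all invariant factors of ∂_1 are 1 so no torsion. So H_0 ≅ Z.
rank ∂_1 = 2, rank ∂_2 = 1 ⇒ b_1 = 3 − 2 − 1 = 0; all invariant factors of ∂_2 are 1 so no torsion. So H_1 ≅ 0.
rank ∂_2 = 1, rank ∂_3 = 0 ⇒ b_2 = 1 − 1 − 0 = 0. So H_2 ≅ 0.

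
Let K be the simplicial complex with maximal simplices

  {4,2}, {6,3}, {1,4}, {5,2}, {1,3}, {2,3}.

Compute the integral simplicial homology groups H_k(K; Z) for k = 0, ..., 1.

We work with the vertex ordering 1 < 2 < 3 < 4 < 5 < 6. The simplices of K, each written with vertices in increasing order, are:

  0-simplices (6): [1], [2], [3], [4], [5], [6]
  1-simplices (6): [1,3], [1,4], [2,3], [2,4], [2,5], [3,6]

Hence C_0 ≅ Z^6, C_1 ≅ Z^6.

Boundary ∂_1: C_1 → C_0 sends each edge [p,q] (with p < q) to q − p. For instance
  ∂[3,6] = [6] − [3].
The 6×6 boundary matrix has rank 5 and Smith normal form diag(1,1,1,1,1).

Computing H_k = (kernel of ∂_k) / (image of ∂_{k+1}):

  H_0: rank C_0 − rank ∂_1 = 6 − 5 = 1, and the invariant factors of ∂_1 are all 1, so H_0 = Z.
  H_1: rank ker ∂_1 − rank ∂_2 = (6 − 5) − 0 = 1, and there is no ∂_2, so H_1 = Z.

H_0 = Z,  H_1 = Z.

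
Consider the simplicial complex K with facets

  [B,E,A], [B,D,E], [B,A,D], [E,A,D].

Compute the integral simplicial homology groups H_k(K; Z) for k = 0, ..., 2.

H_0 ≅ Z,  H_1 = 0,  H_2 ≅ Z.

Fix the vertex order A < B < D < E and write every simplex with vertices in increasing order. Then dim K = 2 and the simplices of K are:

  0-simplices (4): A, B, D, E
  1-simplices (6): AB, AD, AE, BD, BE, DE
  2-simplices (4): ABD, ABE, ADE, BDE

so the chain groups are C_0 ≅ Z^4, C_1 ≅ Z^6, C_2 ≅ Z^4.

The boundary map ∂_1: C_1 → C_0 sends each edge [p,q] (with p < q) to q − p. For instance
  ∂DE = E − D.
As a 4×6 matrix over Z this has rank 3, with invariant factors (1,1,1).

The boundary map ∂_2: C_2 → C_1 sends each 2-simplex [p,q,r] to [q,r] − [p,r] + [p,q]. For instance
  ∂ABE = BE − AE + AB,
  ∂BDE = DE − BE + BD.
As a 6×4 matrix over Z this has rank 3, with invariant factors (1,1,1).

Reading off H_k = ker ∂_k / im ∂_{k+1}:

  H_0: rank C_0 − rank ∂_1 = 4 − 3 = 1, and the invariant factors of ∂_1 are all 1, so H_0 = Z.
  H_1: rank ker ∂_1 − rank ∂_2 = (6 − 3) − 3 = 0, and the invariant factors of ∂_2 are all 1, so H_1 = 0.
  H_2: rank ker ∂_2 − rank ∂_3 = (4 − 3) − 0 = 1, and there is no ∂_3, so H_2 = Z.

As a check, the Euler characteristic is 4 − 6 + 4 = 2, which agrees with 1 − 0 + 1 = 2.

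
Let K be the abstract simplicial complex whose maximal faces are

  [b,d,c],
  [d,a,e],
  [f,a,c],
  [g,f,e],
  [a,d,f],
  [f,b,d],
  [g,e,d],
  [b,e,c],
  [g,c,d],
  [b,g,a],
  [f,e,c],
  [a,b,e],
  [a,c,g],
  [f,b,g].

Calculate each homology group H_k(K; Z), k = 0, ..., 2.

Take the total order a < b < c < d < e < f < g on the vertex set. Then K (dimension 2) consists of the simplices:

  0-simplices (7): a, b, c, d, e, f, g
  1-simplices (21): ab, ac, ad, ae, af, ag, bc, bd, be, bf, bg, cd, ce, cf, cg, de, df, dg, ef, eg, fg
  2-simplices (14): abe, abg, acf, acg, ade, adf, bcd, bce, bdf, bfg, cdg, cef, deg, efg

giving chain groups C_0 ≅ Z^7, C_1 ≅ Z^21, C_2 ≅ Z^14.

The boundary map ∂_1: C_1 → C_0 sends each edge [p,q] (with p < q) to q − p.
The 7×21 boundary matrix has rank 6 and Smith normal form diag(1,1,1,1,1,1).

The boundary map ∂_2: C_2 → C_1 sends each 2-simplex [p,q,r] to [q,r] − [p,r] + [p,q]. For instance
  ∂cef = ef − cf + ce,
  ∂deg = eg − dg + de.
This gives a 21×14 integer matrix of rank 13; reducing to Smith normal form yields diagonal entries (1,1,1,1,1,1,1,1,1,1,1,1,1).

Now H_k = ker ∂_k / im ∂_{k+1}, so:

  H_0: rank C_0 − rank ∂_1 = 7 − 6 = 1, and the invariant factors of ∂_1 are all 1, so H_0 = Z.
  H_1: rank ker ∂_1 − rank ∂_2 = (21 − 6) − 13 = 2, and the invariant factors of ∂_2 are all 1, so H_1 = Z^2.
  H_2: rank ker ∂_2 − rank ∂_3 = (14 − 13) − 0 = 1, and there is no ∂_3, so H_2 = Z.

H_0 ≅ Z,  H_1 ≅ Z^2,  H_2 ≅ Z.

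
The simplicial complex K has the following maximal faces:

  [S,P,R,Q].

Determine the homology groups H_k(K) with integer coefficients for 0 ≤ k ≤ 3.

H_0 = Z,  H_1 = 0,  H_2 = 0,  H_3 = 0.

We work with the vertex ordering P < Q < R < S. The simplices of K, each written with vertices in increasing order, are:

  0-simplices (4): P, Q, R, S
  1-simplices (6): PQ, PR, PS, QR, QS, RS
  2-simplices (4): PQR, PQS, PRS, QRS
  3-simplices (1): PQRS

so the chain groups are C_0 ≅ Z^4, C_1 ≅ Z^6, C_2 ≅ Z^4, C_3 ≅ Z^1.

The boundary map ∂_1: C_1 → C_0 maps an edge to its endpoints' difference, ∂[p,q] = q − p. For instance
  ∂RS = S − R.
As a 4×6 matrix over Z this has rank 3, with invariant factors (1,1,1).

∂_2: C_2 → C_1 sends each 2-simplex [p,q,r] to [q,r] − [p,r] + [p,q]. For instance
  ∂PQR = QR − PR + PQ,
  ∂QRS = RS − QS + QR.
The 6×4 boundary matrix has rank 3 and Smith normal form diag(1,1,1).

Boundary ∂_3: C_3 → C_2 sends each 3-simplex σ to the alternating sum Σ_i (−1)^i (σ with its i-th vertex removed). For instance
  ∂PQRS = QRS − PRS + PQS − PQR.
As a 4×1 matrix over Z this has rank 1, with invariant factors (1).

Now H_k = ker ∂_k / im ∂_{k+1}, so:

  H_0: rank C_0 − rank ∂_1 = 4 − 3 = 1, and the invariant factors of ∂_1 are all 1, so H_0 = Z.
  H_1: rank ker ∂_1 − rank ∂_2 = (6 − 3) − 3 = 0, and the invariant factors of ∂_2 are all 1, so H_1 = 0.
  H_2: rank ker ∂_2 − rank ∂_3 = (4 − 3) − 1 = 0, and the invariant factors of ∂_3 are all 1, so H_2 = 0.
  H_3: rank ker ∂_3 − rank ∂_4 = (1 − 1) − 0 = 0, and there is no ∂_4, so H_3 = 0.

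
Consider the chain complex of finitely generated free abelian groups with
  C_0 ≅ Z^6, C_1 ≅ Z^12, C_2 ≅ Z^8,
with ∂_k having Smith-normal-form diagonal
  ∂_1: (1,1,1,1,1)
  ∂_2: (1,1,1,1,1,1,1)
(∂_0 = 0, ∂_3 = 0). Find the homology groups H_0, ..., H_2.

H_0: b_0 = 6 − 0 − 5 = 1; torsion from ∂_1 factors > 1: none. So H_0 ≅ Z.
H_1: b_1 = 12 − 5 − 7 = 0; torsion from ∂_2 factors > 1: none. So H_1 ≅ 0.
H_2: b_2 = 8 − 7 − 0 = 1; torsion from ∂_3 factors > 1: none. So H_2 ≅ Z.

H_0 ≅ Z,  H_1 = 0,  H_2 ≅ Z.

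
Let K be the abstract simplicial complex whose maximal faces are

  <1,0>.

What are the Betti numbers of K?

b_0 = 1, b_1 = 0.

Take the total order 0 < 1 on the vertex set. Then K (dimension 1) consists of the simplices:

  0-simplices (2): [0], [1]
  1-simplices (1): [0,1]

giving chain groups C_0 ≅ Z^2, C_1 ≅ Z^1.

Boundary ∂_1: C_1 → C_0 maps an edge to its endpoints' difference, ∂[p,q] = q − p.
As a 2×1 matrix over Z this has rank 1, with invariant factors (1).

Computing H_k = (kernel of ∂_k) / (image of ∂_{k+1}):

  H_0: rank C_0 − rank ∂_1 = 2 − 1 = 1, and the invariant factors of ∂_1 are all 1, so H_0 = Z.
  H_1: rank ker ∂_1 − rank ∂_2 = (1 − 1) − 0 = 0, and there is no ∂_2, so H_1 = 0.

As a check, the Euler characteristic is 2 − 1 = 1, which agrees with 1 − 0 = 1.

Hence the Betti numbers are b_0 = 1, b_1 = 0.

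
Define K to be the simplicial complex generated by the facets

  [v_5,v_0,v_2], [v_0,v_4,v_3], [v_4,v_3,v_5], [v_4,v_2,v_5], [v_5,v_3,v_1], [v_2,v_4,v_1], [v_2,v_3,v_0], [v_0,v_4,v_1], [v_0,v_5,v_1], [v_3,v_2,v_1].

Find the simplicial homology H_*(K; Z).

H_0 = Z,  H_1 = Z/2,  H_2 = 0.

Take the total order v_0 < v_1 < v_2 < v_3 < v_4 < v_5 on the vertex set. Then K (dimension 2) consists of the simplices:

  0-simplices (6): [v_0], [v_1], [v_2], [v_3], [v_4], [v_5]
  1-simplices (15): (15 of them)
  2-simplices (10): [v_0,v_1,v_4], [v_0,v_1,v_5], [v_0,v_2,v_3], [v_0,v_2,v_5], [v_0,v_3,v_4], [v_1,v_2,v_3], [v_1,v_2,v_4], [v_1,v_3,v_5], [v_2,v_4,v_5], [v_3,v_4,v_5]

giving chain groups C_0 ≅ Z^6, C_1 ≅ Z^15, C_2 ≅ Z^10.

The boundary map ∂_1: C_1 → C_0 maps an edge to its endpoints' difference, ∂[p,q] = q − p.
This gives a 6×15 integer matrix of rank 5; reducing to Smith normal form yields diagonal entries (1,1,1,1,1).

Boundary ∂_2: C_2 → C_1 maps a triangle to the signed sum of its edges. For instance
  ∂[v_1,v_2,v_4] = [v_2,v_4] − [v_1,v_4] + [v_1,v_2],
  ∂[v_0,v_1,v_5] = [v_1,v_5] − [v_0,v_5] + [v_0,v_1].
As a 15×10 matrix over Z this has rank 10, with invariant factors (1,1,1,1,1,1,1,1,1,2).

Reading off H_k = ker ∂_k / im ∂_{k+1}:

  H_0: rank C_0 − rank ∂_1 = 6 − 5 = 1, and the invariant factors of ∂_1 are all 1, so H_0 ≅ Z.
  H_1: rank ker ∂_1 − rank ∂_2 = (15 − 5) − 10 = 0, and ∂_2 has invariant factor 2 > 1, so H_1 ≅ Z/2.
  H_2: rank ker ∂_2 − rank ∂_3 = (10 − 10) − 0 = 0, and there is no ∂_3, so H_2 ≅ 0.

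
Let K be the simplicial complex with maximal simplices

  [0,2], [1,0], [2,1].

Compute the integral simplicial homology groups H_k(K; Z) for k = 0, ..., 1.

H_0 = Z,  H_1 = Z.

We work with the vertex ordering 0 < 1 < 2. The simplices of K, each written with vertices in increasing order, are:

  0-simplices (3): [0], [1], [2]
  1-simplices (3): [0,1], [0,2], [1,2]

so the chain groups are C_0 ≅ Z^3, C_1 ≅ Z^3.

The boundary map ∂_1: C_1 → C_0 maps an edge to its endpoints' difference, ∂[p,q] = q − p. For instance
  ∂[0,2] = [2] − [0].
This gives a 3×3 integer matrix of rank 2; reducing to Smith normal form yields diagonal entries (1,1).

Now H_k = ker ∂_k / im ∂_{k+1}, so:

  H_0: rank C_0 − rank ∂_1 = 3 − 2 = 1, and the invariant factors of ∂_1 are all 1, so H_0 ≅ Z.
  H_1: rank ker ∂_1 − rank ∂_2 = (3 − 2) − 0 = 1, and there is no ∂_2, so H_1 ≅ Z.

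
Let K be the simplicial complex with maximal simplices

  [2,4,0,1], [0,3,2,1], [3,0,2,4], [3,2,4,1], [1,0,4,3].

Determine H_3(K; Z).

H_3 ≅ Z.

Order the vertices as 0 < 1 < 2 < 3 < 4. Listing each simplex with vertices in this order, K has dimension 3 with simplices:

  0-simplices (5): [0], [1], [2], [3], [4]
  1-simplices (10): [0,1], [0,2], [0,3], [0,4], [1,2], [1,3], [1,4], [2,3], [2,4], [3,4]
  2-simplices (10): [0,1,2], [0,1,3], [0,1,4], [0,2,3], [0,2,4], [0,3,4], [1,2,3], [1,2,4], [1,3,4], [2,3,4]
  3-simplices (5): [0,1,2,3], [0,1,2,4], [0,1,3,4], [0,2,3,4], [1,2,3,4]

giving chain groups C_0 ≅ Z^5, C_1 ≅ Z^10, C_2 ≅ Z^10, C_3 ≅ Z^5.

∂_1: C_1 → C_0 sends each edge [p,q] (with p < q) to q − p.
This gives a 5×10 integer matrix of rank 4; reducing to Smith normal form yields diagonal entries (1,1,1,1).

The boundary map ∂_2: C_2 → C_1 maps a triangle to the signed sum of its edges. For instance
  ∂[0,1,3] = [1,3] − [0,3] + [0,1],
  ∂[0,2,3] = [2,3] − [0,3] + [0,2].
The resulting 10×10 matrix has rank 6, and its Smith normal form has invariant factors (1,1,1,1,1,1).

Boundary ∂_3: C_3 → C_2 sends each 3-simplex σ to the alternating sum Σ_i (−1)^i (σ with its i-th vertex removed). For instance
  ∂[0,2,3,4] = [2,3,4] − [0,3,4] + [0,2,4] − [0,2,3],
  ∂[0,1,2,4] = [1,2,4] − [0,2,4] + [0,1,4] − [0,1,2].
This gives a 10×5 integer matrix of rank 4; reducing to Smith normal form yields diagonal entries (1,1,1,1).

Now H_k = ker ∂_k / im ∂_{k+1}, so:

  H_3: rank ker ∂_3 − rank ∂_4 = (5 − 4) − 0 = 1, and there is no ∂_4, so H_3 ≅ Z.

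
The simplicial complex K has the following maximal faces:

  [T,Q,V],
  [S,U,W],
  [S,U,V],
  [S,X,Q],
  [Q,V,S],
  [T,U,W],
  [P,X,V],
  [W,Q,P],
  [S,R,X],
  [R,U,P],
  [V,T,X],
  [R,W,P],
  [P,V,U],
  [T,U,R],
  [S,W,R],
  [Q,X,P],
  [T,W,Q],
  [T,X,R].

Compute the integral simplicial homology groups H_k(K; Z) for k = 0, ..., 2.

Fix the vertex order P < Q < R < S < T < U < V < W < X and write every simplex with vertices in increasing order. Then dim K = 2 and the simplices of K are:

  0-simplices (9): P, Q, R, S, T, U, V, W, X
  1-simplices (27): PQ, PR, PU, PV, PW, PX, QS, QT, QV, QW, QX, RS, RT, RU, RW, RX, SU, SV, SW, SX, TU, TV, TW, TX, UV, UW, VX
  2-simplices (18): PQW, PQX, PRU, PRW, PUV, PVX, QSV, QSX, QTV, QTW, RSW, RSX, RTU, RTX, SUV, SUW, TUW, TVX

giving chain groups C_0 ≅ Z^9, C_1 ≅ Z^27, C_2 ≅ Z^18.

∂_1: C_1 → C_0 maps an edge to its endpoints' difference, ∂[p,q] = q − p.
This gives a 9×27 integer matrix of rank 8; reducing to Smith normal form yields diagonal entries (1,1,1,1,1,1,1,1).

The boundary map ∂_2: C_2 → C_1 acts by ∂[p,q,r] = [q,r] − [p,r] + [p,q]. For instance
  ∂TUW = UW − TW + TU,
  ∂TVX = VX − TX + TV.
The resulting 27×18 matrix has rank 18, and its Smith normal form has invariant factors (1,1,1,1,1,1,1,1,1,1,1,1,1,1,1,1,1,2).

Now H_k = ker ∂_k / im ∂_{k+1}, so:

  H_0: rank C_0 − rank ∂_1 = 9 − 8 = 1, and the invariant factors of ∂_1 are all 1, so H_0 = Z.
  H_1: rank ker ∂_1 − rank ∂_2 = (27 − 8) − 18 = 1, and ∂_2 has invariant factor 2 > 1, so H_1 = Z ⊕ Z/2.
  H_2: rank ker ∂_2 − rank ∂_3 = (18 − 18) − 0 = 0, and there is no ∂_3, so H_2 = 0.

H_0 = Z,  H_1 = Z ⊕ Z/2,  H_2 = 0.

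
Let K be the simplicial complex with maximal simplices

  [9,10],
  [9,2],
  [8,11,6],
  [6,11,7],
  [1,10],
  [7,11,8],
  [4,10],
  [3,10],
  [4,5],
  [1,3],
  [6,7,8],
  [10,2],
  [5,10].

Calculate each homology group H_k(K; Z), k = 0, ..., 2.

H_0 = Z^2,  H_1 = Z^3,  H_2 = Z.

Take the total order 1 < 2 < 3 < 4 < 5 < 6 < 7 < 8 < 9 < 10 < 11 on the vertex set. Then K (dimension 2) consists of the simplices:

  0-simplices (11): [1], [2], [3], [4], [5], [6], [7], [8], [9], [10], [11]
  1-simplices (15): [1,3], [1,10], [2,9], [2,10], [3,10], [4,5], [4,10], [5,10], [6,7], [6,8], [6,11], [7,8], [7,11], [8,11], [9,10]
  2-simplices (4): [6,7,8], [6,7,11], [6,8,11], [7,8,11]

giving chain groups C_0 ≅ Z^11, C_1 ≅ Z^15, C_2 ≅ Z^4.

The boundary map ∂_1: C_1 → C_0 sends each edge [p,q] (with p < q) to q − p. For instance
  ∂[2,9] = [9] − [2].
As a 11×15 matrix over Z this has rank 9, with invariant factors (1,1,1,1,1,1,1,1,1).

The boundary map ∂_2: C_2 → C_1 sends each 2-simplex [p,q,r] to [q,r] − [p,r] + [p,q]. For instance
  ∂[6,8,11] = [8,11] − [6,11] + [6,8],
  ∂[6,7,8] = [7,8] − [6,8] + [6,7].
The resulting 15×4 matrix has rank 3, and its Smith normal form has invariant factors (1,1,1).

Reading off H_k = ker ∂_k / im ∂_{k+1}:

  H_0: rank C_0 − rank ∂_1 = 11 − 9 = 2, and the invariant factors of ∂_1 are all 1, so H_0 ≅ Z^2.
  H_1: rank ker ∂_1 − rank ∂_2 = (15 − 9) − 3 = 3, and the invariant factors of ∂_2 are all 1, so H_1 ≅ Z^3.
  H_2: rank ker ∂_2 − rank ∂_3 = (4 − 3) − 0 = 1, and there is no ∂_3, so H_2 ≅ Z.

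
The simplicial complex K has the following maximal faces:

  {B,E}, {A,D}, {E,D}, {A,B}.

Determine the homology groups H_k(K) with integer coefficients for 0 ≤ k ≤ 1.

K has 4 vertices, 4 edges.
rank ∂_0 = 0, rank ∂_1 = 3 ⇒ b_0 = 4 − 0 − 3 = 1; all invariant factors of ∂_1 are 1 so no torsion. So H_0 = Z.
rank ∂_1 = 3, rank ∂_2 = 0 ⇒ b_1 = 4 − 3 − 0 = 1. So H_1 = Z.

H_0 ≅ Z,  H_1 ≅ Z.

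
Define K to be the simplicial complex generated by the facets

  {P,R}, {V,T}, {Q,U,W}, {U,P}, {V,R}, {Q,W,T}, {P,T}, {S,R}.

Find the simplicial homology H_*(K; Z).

Order the vertices as P < Q < R < S < T < U < V < W. Listing each simplex with vertices in this order, K has dimension 2 with simplices:

  0-simplices (8): P, Q, R, S, T, U, V, W
  1-simplices (11): PR, PT, PU, QT, QU, QW, RS, RV, TV, TW, UW
  2-simplices (2): QTW, QUW

giving chain groups C_0 ≅ Z^8, C_1 ≅ Z^11, C_2 ≅ Z^2.

∂_1: C_1 → C_0 maps an edge to its endpoints' difference, ∂[p,q] = q − p.
As a 8×11 matrix over Z this has rank 7, with invariant factors (1,1,1,1,1,1,1).

Boundary ∂_2: C_2 → C_1 sends each 2-simplex [p,q,r] to [q,r] − [p,r] + [p,q]. For instance
  ∂QUW = UW − QW + QU,
  ∂QTW = TW − QW + QT.
The resulting 11×2 matrix has rank 2, and its Smith normal form has invariant factors (1,1).

Computing H_k = (kernel of ∂_k) / (image of ∂_{k+1}):

  H_0: rank C_0 − rank ∂_1 = 8 − 7 = 1, and the invariant factors of ∂_1 are all 1, so H_0 = Z.
  H_1: rank ker ∂_1 − rank ∂_2 = (11 − 7) − 2 = 2, and the invariant factors of ∂_2 are all 1, so H_1 = Z^2.
  H_2: rank ker ∂_2 − rank ∂_3 = (2 − 2) − 0 = 0, and there is no ∂_3, so H_2 = 0.

H_0 = Z,  H_1 = Z^2,  H_2 = 0.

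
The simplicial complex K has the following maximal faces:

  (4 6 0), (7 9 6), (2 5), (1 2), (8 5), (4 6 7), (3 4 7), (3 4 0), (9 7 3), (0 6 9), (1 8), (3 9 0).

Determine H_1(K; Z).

H_1 = Z.

Fix the vertex order 0 < 1 < 2 < 3 < 4 < 5 < 6 < 7 < 8 < 9 and write every simplex with vertices in increasing order. Then dim K = 2 and the simplices of K are:

  0-simplices (10): [0], [1], [2], [3], [4], [5], [6], [7], [8], [9]
  1-simplices (16): [0,3], [0,4], [0,6], [0,9], [1,2], [1,8], [2,5], [3,4], [3,7], [3,9], [4,6], [4,7], [5,8], [6,7], [6,9], [7,9]
  2-simplices (8): [0,3,4], [0,3,9], [0,4,6], [0,6,9], [3,4,7], [3,7,9], [4,6,7], [6,7,9]

so the chain groups are C_0 ≅ Z^10, C_1 ≅ Z^16, C_2 ≅ Z^8.

∂_1: C_1 → C_0 maps an edge to its endpoints' difference, ∂[p,q] = q − p.
The resulting 10×16 matrix has rank 8, and its Smith normal form has invariant factors (1,1,1,1,1,1,1,1).

Boundary ∂_2: C_2 → C_1 maps a triangle to the signed sum of its edges. For instance
  ∂[6,7,9] = [7,9] − [6,9] + [6,7],
  ∂[4,6,7] = [6,7] − [4,7] + [4,6].
As a 16×8 matrix over Z this has rank 7, with invariant factors (1,1,1,1,1,1,1).

Computing H_k = (kernel of ∂_k) / (image of ∂_{k+1}):

  H_1: rank ker ∂_1 − rank ∂_2 = (16 − 8) − 7 = 1, and the invariant factors of ∂_2 are all 1, so H_1 = Z.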